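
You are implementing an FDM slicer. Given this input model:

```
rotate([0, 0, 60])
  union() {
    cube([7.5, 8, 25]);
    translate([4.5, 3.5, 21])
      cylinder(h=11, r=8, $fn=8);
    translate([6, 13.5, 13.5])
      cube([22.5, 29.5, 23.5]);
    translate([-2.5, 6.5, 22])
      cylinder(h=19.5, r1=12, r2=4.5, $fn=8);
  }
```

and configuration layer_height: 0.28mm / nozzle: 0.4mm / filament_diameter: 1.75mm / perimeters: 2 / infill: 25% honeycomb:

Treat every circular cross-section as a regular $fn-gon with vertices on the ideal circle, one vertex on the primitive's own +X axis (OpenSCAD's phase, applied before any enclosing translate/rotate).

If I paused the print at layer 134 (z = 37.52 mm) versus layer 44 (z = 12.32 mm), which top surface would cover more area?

Layer 134 (z = 37.52): the cube is not intersected at this z (z outside [0, 25]); the cylinder at (4.5, 3.5) does not reach this height (z outside [21, 32]); the cube at (6, 13.5) is absent (z outside [13.5, 37]); the cone at (-2.5, 6.5): at t=0.796 of its height the radius interpolates to r₁+(r₂−r₁)t = 6.031, giving a regular 8-gon of that circumradius (area = (8/2)·6.031²·sin(360°/8) = 102.87 mm²); Merging all regions: only the cone at (-2.5, 6.5) is present, so the union is just that shape — area = 102.87 mm²; (rotated 60° about Z; rotation is an isometry so areas/perimeters/island counts are preserved). So its area = 102.87 mm². Layer 44 (z = 12.32): the cube (footprint 7.5×8) is included at this height (area 60.00 mm²); the cylinder at (4.5, 3.5) is absent (z outside [21, 32]); the cube at (6, 13.5) is not intersected at this z (z outside [13.5, 37]); the cone at (-2.5, 6.5) does not reach this height (z outside [22, 41.5]); Merging all regions: only the 7.5×8 cube is present, so the union is just that shape — area = 60.00 mm²; (rotated 60° about Z; rotation is an isometry so areas/perimeters/island counts are preserved). So its area = 60.00 mm². Layer 134 is larger (102.87 vs 60.00 mm²).

layer 134 (z = 37.52 mm)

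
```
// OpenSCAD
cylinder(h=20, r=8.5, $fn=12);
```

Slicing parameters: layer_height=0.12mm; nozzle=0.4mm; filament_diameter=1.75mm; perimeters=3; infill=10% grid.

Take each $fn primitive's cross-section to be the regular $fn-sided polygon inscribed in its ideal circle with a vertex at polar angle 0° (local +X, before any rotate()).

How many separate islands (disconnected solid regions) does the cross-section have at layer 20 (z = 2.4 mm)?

1

At z = 2.4 mm: the cylinder: section is a regular 12-gon, circumradius r=8.5. Overall, the cross-section is a single solid region. Island count = 1.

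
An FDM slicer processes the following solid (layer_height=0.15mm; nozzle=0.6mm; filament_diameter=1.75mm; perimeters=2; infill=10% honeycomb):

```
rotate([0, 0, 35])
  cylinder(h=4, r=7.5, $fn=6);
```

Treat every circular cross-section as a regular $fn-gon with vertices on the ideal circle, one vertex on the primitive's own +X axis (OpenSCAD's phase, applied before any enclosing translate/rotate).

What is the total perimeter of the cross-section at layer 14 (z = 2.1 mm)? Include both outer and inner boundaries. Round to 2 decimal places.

At z = 2.1 mm: the cylinder: section is a regular 6-gon, circumradius r=7.5 (perimeter = 2·6·7.500·sin(180°/6) = 45.00 mm); (rotated 35° about Z; rotation is an isometry so areas/perimeters/island counts are preserved). Overall, the cross-section is a single solid region. Total boundary length (outer) = 45.00 mm.

45.00 mm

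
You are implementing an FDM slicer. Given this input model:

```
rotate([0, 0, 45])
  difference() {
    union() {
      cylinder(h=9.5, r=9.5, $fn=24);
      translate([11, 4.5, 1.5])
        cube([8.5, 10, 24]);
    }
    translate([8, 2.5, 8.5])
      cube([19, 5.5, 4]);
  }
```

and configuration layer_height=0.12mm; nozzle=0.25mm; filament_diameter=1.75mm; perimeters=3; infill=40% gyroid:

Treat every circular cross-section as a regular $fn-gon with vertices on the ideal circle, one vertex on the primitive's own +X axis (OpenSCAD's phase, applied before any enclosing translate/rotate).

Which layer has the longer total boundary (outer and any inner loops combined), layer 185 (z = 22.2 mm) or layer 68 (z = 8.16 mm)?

Layer 185 (z = 22.2): the cylinder is not intersected at this z (z outside [0, 9.5]); the cube at (11, 4.5) (footprint 8.5×10) is included at this height (perimeter 37.00 mm); Merging all regions: only the 8.5×10 cube at (11, 4.5) is present, so the union is just that shape — boundary = 37.00 mm; the cube at (8, 2.5) is not intersected at this z (z outside [8.5, 12.5]); Taking the first minus the rest: none of the subtracted shapes is present at this height, so that combined region is unchanged — boundary = 37.00 mm; (rotated 45° about Z; rotation is an isometry so areas/perimeters/island counts are preserved). So its perimeter = 37.00 mm. Layer 68 (z = 8.16): the cylinder: section is a regular 24-gon, circumradius r=9.5 (perimeter = 2·24·9.500·sin(180°/24) = 59.52 mm); the cube at (11, 4.5) (footprint 8.5×10) is included at this height (perimeter 37.00 mm); Combining (union): the 2 present regions are separate (no shared area or edge), so areas and boundary lengths simply add and each stays a separate island — boundary = 96.52 mm; the cube at (8, 2.5) is not intersected at this z (z outside [8.5, 12.5]); After the difference (first − rest): none of the subtracted shapes is present at this height, so that combined region is unchanged — boundary = 96.52 mm; (whole slice rotated 45° about Z — lengths, areas and connectivity unchanged). So its perimeter = 96.52 mm. Layer 68 is larger (96.52 vs 37.00 mm).

layer 68 (z = 8.16 mm)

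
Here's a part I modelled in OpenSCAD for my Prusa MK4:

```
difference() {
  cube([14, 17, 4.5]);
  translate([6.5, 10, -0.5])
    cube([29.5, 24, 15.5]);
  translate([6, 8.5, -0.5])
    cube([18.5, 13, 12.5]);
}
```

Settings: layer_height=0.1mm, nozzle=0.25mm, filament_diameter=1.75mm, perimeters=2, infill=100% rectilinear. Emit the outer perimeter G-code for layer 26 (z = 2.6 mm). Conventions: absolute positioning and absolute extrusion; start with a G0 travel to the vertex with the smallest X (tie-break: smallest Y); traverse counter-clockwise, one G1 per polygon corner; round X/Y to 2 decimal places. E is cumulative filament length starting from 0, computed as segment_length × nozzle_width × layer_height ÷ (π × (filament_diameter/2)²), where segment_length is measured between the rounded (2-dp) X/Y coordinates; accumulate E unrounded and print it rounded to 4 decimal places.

G0 X0.00 Y0.00 Z2.60
G1 X14.00 Y0.00 E0.1455
G1 X14.00 Y8.50 E0.2339
G1 X6.00 Y8.50 E0.3170
G1 X6.00 Y17.00 E0.4054
G1 X0.00 Y17.00 E0.4677
G1 X0.00 Y0.00 E0.6444

At z = 2.6 mm: the 14×17 cube contributes its full rectangle; the cube at (6.5, 10) is present — its section is the full 29.5×24 rectangle; the cube at (6, 8.5) (footprint 18.5×13) is included at this height; Subtracting the remaining from the first: starting from the 14×17 cube, the 29.5×24 cube at (6.5, 10) partially overlaps it — only the 52.50 mm² overlap (of its 708.00 mm²) is removed, clipping the outline; the 18.5×13 cube at (6, 8.5) partially overlaps it — only the 15.50 mm² overlap (of its 240.50 mm²) is removed, clipping the outline — 1 connected region. The outline is a single polygon with 6 vertices. Extrusion per mm of travel: 0.25 × 0.1 / (π × 0.875²) = 0.010394. Accumulating E over each segment gives final E = 0.6444.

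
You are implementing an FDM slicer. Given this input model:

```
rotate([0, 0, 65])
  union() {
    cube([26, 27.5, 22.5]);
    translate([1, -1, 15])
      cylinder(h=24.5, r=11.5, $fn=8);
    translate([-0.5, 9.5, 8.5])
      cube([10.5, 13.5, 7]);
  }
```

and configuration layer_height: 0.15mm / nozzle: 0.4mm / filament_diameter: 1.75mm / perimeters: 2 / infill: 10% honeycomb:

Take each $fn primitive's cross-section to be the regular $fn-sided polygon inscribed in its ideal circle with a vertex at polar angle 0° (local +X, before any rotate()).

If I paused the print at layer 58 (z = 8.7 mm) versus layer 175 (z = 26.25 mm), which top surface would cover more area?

layer 58 (z = 8.7 mm)

Layer 58 (z = 8.7): the cube (footprint 26×27.5) is included at this height (area 715.00 mm²); the cylinder at (1, -1) does not reach this height (z outside [15, 39.5]); the 10.5×13.5 cube at (-0.5, 9.5) contributes its full rectangle (area 141.75 mm²); Merging all regions: the regions partially overlap — summed areas 856.75 mm² minus the doubly-counted overlap 135.00 mm² gives 721.75 mm² — area = 721.75 mm²; (whole slice rotated 65° about Z — lengths, areas and connectivity unchanged). So its area = 721.75 mm². Layer 175 (z = 26.25): the cube does not reach this height (z outside [0, 22.5]); the cylinder at (1, -1): section is a regular 8-gon, circumradius r=11.5 (area = (8/2)·11.500²·sin(360°/8) = 374.06 mm²); the cube at (-0.5, 9.5) is absent (z outside [8.5, 15.5]); Taking the union: only the r=11.5 cylinder at (1, -1) is present, so the union is just that shape — area = 374.06 mm²; (rotated 65° about Z; rotation is an isometry so areas/perimeters/island counts are preserved). So its area = 374.06 mm². Layer 58 is larger (721.75 vs 374.06 mm²).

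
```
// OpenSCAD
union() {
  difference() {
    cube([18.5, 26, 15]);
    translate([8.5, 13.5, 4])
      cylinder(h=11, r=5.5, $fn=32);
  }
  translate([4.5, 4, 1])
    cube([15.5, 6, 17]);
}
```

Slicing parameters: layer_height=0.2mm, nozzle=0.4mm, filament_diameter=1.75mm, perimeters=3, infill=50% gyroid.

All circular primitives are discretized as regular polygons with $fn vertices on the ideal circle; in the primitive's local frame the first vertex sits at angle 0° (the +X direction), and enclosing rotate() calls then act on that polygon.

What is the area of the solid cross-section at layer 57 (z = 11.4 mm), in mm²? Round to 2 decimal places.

At z = 11.4 mm: the cube is present — its section is the full 18.5×26 rectangle (area 481.00 mm²); the r=5.5 cylinder at (8.5, 13.5) contributes a regular 32-gon of circumradius 5.5 (area = (32/2)·5.500²·sin(360°/32) = 94.42 mm²); After the difference (first − rest): starting from the 18.5×26 cube (481.00 mm²), the r=5.5 cylinder at (8.5, 13.5) lies wholly inside it (removes its full 94.42 mm² and its 34.50 mm outline becomes a hole wall) — area = 386.58 mm²; the 15.5×6 cube at (4.5, 4) contributes its full rectangle (area 93.00 mm²); Taking the union: the regions partially overlap — summed areas 479.58 mm² minus the doubly-counted overlap 72.39 mm² gives 407.18 mm² — area = 407.18 mm². Overall, the cross-section is one region with 1 hole. Net area = 407.18 mm².

407.18 mm²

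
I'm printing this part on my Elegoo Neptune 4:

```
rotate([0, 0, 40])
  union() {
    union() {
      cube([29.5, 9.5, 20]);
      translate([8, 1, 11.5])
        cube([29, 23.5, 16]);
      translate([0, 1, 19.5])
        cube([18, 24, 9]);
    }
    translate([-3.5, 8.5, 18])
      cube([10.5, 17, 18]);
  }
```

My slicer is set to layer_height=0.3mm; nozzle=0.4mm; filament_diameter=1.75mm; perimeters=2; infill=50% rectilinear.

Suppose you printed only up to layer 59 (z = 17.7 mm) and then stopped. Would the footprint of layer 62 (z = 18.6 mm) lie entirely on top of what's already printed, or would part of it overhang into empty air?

part overhangs

Compare the two slices. At z = 17.7: the cube is present — its section is the full 29.5×9.5 rectangle (area 280.25 mm²); the 29×23.5 cube at (8, 1) contributes its full rectangle (area 681.50 mm²); the cube at (0, 1) is absent (z outside [19.5, 28.5]); Merging all regions: the regions partially overlap — summed areas 961.75 mm² minus the doubly-counted overlap 182.75 mm² gives 779.00 mm² — area = 779.00 mm²; the cube at (-3.5, 8.5) is absent (z outside [18, 36]); Merging all regions: only that combined region is present, so the union is just that shape — area = 779.00 mm²; (rotated 40° about Z; rotation is an isometry so areas/perimeters/island counts are preserved). At z = 18.6: the 29.5×9.5 cube contributes its full rectangle (area 280.25 mm²); the cube at (8, 1) is present — its section is the full 29×23.5 rectangle (area 681.50 mm²); the cube at (0, 1) is not intersected at this z (z outside [19.5, 28.5]); Merging all regions: the regions partially overlap — summed areas 961.75 mm² minus the doubly-counted overlap 182.75 mm² gives 779.00 mm² — area = 779.00 mm²; the cube at (-3.5, 8.5) is present — its section is the full 10.5×17 rectangle (area 178.50 mm²); Merging all regions: the regions partially overlap — summed areas 957.50 mm² minus the doubly-counted overlap 7.00 mm² gives 950.50 mm² — area = 950.50 mm²; (rotated 40° about Z; rotation is an isometry so areas/perimeters/island counts are preserved). Checking containment: at z = 18.6 the cross-section extends beyond the z = 17.7 cross-section by about 171.50 mm².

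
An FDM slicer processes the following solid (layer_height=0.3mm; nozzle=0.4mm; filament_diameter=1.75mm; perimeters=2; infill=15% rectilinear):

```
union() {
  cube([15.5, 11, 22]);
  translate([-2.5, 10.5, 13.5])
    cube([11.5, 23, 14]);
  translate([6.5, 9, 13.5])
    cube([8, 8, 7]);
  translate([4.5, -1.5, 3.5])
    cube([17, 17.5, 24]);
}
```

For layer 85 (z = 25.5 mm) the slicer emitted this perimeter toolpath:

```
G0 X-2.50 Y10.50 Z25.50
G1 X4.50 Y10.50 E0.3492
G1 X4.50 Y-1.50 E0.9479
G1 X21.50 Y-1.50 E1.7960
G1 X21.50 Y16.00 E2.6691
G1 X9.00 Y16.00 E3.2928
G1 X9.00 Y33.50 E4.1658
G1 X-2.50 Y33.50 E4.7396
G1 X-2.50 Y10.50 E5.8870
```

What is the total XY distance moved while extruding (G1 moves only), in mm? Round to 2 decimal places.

Sum the Euclidean lengths of each G1 segment: total = 118.00 mm.

118.00 mm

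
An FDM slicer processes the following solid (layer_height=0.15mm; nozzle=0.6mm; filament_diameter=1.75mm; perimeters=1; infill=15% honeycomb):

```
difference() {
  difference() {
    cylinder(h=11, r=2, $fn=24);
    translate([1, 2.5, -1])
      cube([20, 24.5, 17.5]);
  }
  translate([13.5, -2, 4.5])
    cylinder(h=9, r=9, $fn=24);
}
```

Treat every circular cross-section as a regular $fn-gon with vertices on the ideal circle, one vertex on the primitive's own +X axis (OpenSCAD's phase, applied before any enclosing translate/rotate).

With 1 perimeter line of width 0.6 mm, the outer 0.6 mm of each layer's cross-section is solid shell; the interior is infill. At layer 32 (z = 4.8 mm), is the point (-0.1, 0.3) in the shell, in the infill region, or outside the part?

infill

At z = 4.8 mm: the r=2 cylinder contributes a regular 24-gon of circumradius 2; the cube at (1, 2.5) is present — its section is the full 20×24.5 rectangle; Subtracting the remaining from the first: starting from the r=2 cylinder, the 20×24.5 cube at (1, 2.5) misses the remaining region (no effect) — 1 connected region; the r=9 cylinder at (13.5, -2) gives a regular 24-gon of circumradius 9 (constant along its height); After the difference (first − rest): starting from that combined region, the r=9 cylinder at (13.5, -2) misses the remaining region (no effect) — 1 connected region. Overall, the cross-section is a single solid region. The nearest boundary edge runs (-1.00, 1.73)→(-0.52, 1.93); distance from the point to it = 1.67 mm. The point is inside the cross-section and 1.67 mm from the nearest boundary — more than the 0.6 mm shell width (1 × 0.6), so it's in the infill interior.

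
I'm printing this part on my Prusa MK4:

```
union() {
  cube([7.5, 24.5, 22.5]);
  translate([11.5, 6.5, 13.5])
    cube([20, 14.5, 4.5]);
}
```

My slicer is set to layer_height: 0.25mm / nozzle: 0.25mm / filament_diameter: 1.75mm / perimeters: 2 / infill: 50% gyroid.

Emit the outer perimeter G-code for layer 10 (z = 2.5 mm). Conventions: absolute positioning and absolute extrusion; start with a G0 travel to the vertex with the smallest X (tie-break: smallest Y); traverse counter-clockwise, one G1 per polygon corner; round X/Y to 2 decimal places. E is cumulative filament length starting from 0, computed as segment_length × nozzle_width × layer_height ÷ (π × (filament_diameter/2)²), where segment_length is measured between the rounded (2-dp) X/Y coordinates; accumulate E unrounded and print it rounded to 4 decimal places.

At z = 2.5 mm: the cube (footprint 7.5×24.5) is included at this height; the cube at (11.5, 6.5) is not intersected at this z (z outside [13.5, 18]); Taking the union: only the 7.5×24.5 cube is present, so the union is just that shape — 1 connected region. The outline is a single polygon with 4 vertices. Extrusion per mm of travel: 0.25 × 0.25 / (π × 0.875²) = 0.025984. Accumulating E over each segment gives final E = 1.6630.

G0 X0.00 Y0.00 Z2.50
G1 X7.50 Y0.00 E0.1949
G1 X7.50 Y24.50 E0.8315
G1 X0.00 Y24.50 E1.0264
G1 X0.00 Y0.00 E1.6630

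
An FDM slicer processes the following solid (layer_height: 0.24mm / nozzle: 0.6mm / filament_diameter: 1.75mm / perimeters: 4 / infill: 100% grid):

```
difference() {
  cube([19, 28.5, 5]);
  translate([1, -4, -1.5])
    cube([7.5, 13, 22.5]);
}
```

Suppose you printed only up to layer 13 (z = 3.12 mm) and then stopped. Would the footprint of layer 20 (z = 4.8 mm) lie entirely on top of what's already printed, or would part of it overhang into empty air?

Compare the two slices. At z = 3.12: the 19×28.5 cube contributes its full rectangle (area 541.50 mm²); the cube at (1, -4) (footprint 7.5×13) is included at this height (area 97.50 mm²); Subtracting the remaining from the first: starting from the 19×28.5 cube (541.50 mm²), the 7.5×13 cube at (1, -4) partially overlaps it — only the 67.50 mm² overlap (of its 97.50 mm²) is removed, clipping the outline — area = 474.00 mm². At z = 4.8: the cube (footprint 19×28.5) is included at this height (area 541.50 mm²); the cube at (1, -4) is present — its section is the full 7.5×13 rectangle (area 97.50 mm²); Taking the first minus the rest: starting from the 19×28.5 cube (541.50 mm²), the 7.5×13 cube at (1, -4) partially overlaps it — only the 67.50 mm² overlap (of its 97.50 mm²) is removed, clipping the outline — area = 474.00 mm². Checking containment: the cross-section at z = 4.8 is a subset of the cross-section at z = 3.12.

entirely on top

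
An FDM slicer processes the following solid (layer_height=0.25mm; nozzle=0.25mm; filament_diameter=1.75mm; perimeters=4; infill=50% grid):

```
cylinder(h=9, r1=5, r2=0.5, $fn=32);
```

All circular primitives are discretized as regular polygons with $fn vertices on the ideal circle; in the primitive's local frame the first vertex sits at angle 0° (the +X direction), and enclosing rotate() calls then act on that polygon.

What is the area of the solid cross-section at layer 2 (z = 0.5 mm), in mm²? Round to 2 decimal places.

At z = 0.5 mm: the cone (r1=5→r2=0.5) has section circumradius 4.750 here — a regular 32-gon (area = (32/2)·4.750²·sin(360°/32) = 70.43 mm²). Overall, the cross-section is a single solid region. Net area = 70.43 mm².

70.43 mm²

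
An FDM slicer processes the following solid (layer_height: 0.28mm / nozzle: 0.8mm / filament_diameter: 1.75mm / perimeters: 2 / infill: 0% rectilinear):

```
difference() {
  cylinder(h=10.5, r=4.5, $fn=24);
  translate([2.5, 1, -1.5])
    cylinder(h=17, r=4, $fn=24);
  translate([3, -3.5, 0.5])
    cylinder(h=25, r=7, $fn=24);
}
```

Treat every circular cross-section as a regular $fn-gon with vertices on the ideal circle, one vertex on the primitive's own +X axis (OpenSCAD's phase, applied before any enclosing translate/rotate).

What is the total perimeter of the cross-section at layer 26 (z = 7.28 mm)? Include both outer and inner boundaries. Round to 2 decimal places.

18.20 mm

At z = 7.28 mm: the cylinder: section is a regular 24-gon, circumradius r=4.5 (perimeter = 2·24·4.500·sin(180°/24) = 28.19 mm); the r=4 cylinder at (2.5, 1) gives a regular 24-gon of circumradius 4 (constant along its height) (perimeter = 2·24·4.000·sin(180°/24) = 25.06 mm); the cylinder at (3, -3.5): section is a regular 24-gon, circumradius r=7 (perimeter = 2·24·7.000·sin(180°/24) = 43.86 mm); Taking the first minus the rest: starting from the r=4.5 cylinder, the r=4 cylinder at (2.5, 1) partially overlaps it — only the 33.51 mm² overlap (of its 49.69 mm²) is removed, clipping the outline; the r=7 cylinder at (3, -3.5) partially overlaps it — only the 18.09 mm² overlap (of its 152.19 mm²) is removed, clipping the outline — boundary = 18.20 mm. Overall, the cross-section is a single solid region. Total boundary length (outer) = 18.20 mm.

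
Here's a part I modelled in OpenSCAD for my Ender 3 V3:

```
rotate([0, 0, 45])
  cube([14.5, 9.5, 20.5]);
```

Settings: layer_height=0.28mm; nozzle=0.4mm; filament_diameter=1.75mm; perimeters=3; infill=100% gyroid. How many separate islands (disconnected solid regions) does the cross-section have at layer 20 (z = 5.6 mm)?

At z = 5.6 mm: the 14.5×9.5 cube contributes its full rectangle; (rotated 45° about Z; rotation is an isometry so areas/perimeters/island counts are preserved). Overall, the cross-section is a single solid region. Island count = 1.

1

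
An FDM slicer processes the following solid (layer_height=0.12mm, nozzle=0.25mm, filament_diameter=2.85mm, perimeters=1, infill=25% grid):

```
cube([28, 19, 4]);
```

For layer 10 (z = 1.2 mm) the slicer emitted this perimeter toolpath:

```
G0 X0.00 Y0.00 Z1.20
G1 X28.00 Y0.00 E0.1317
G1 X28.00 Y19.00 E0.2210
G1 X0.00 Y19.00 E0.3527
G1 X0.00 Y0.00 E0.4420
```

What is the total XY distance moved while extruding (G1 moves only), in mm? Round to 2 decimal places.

Sum the Euclidean lengths of each G1 segment: total = 94.00 mm.

94.00 mm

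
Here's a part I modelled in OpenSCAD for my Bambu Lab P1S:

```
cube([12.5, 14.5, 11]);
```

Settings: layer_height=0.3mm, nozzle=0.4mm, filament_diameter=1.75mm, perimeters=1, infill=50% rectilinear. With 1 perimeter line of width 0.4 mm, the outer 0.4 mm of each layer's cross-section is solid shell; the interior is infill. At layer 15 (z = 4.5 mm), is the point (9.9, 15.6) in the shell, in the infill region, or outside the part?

outside

At z = 4.5 mm: the cube (footprint 12.5×14.5) is included at this height. Overall, the cross-section is a single solid region. The nearest boundary edge runs (12.50, 14.50)→(0.00, 14.50); distance from the point to it = 1.10 mm. The point is not inside any of the regions above, so it lies outside the cross-section (1.10 mm from the nearest boundary).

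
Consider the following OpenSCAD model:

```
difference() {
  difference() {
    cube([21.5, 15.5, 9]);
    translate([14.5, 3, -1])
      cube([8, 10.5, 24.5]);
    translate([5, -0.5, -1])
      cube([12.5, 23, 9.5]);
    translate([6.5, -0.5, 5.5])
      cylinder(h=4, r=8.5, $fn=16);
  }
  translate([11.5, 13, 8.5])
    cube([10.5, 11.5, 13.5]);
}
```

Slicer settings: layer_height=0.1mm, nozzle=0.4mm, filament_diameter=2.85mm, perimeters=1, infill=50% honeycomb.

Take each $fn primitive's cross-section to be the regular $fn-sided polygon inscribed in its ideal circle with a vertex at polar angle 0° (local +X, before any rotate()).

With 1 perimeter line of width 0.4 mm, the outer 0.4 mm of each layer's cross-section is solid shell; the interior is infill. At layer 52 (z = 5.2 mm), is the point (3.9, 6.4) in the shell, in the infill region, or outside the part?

infill

At z = 5.2 mm: the 21.5×15.5 cube contributes its full rectangle; the cube at (14.5, 3) is present — its section is the full 8×10.5 rectangle; the 12.5×23 cube at (5, -0.5) contributes its full rectangle; the cylinder at (6.5, -0.5) does not reach this height (z outside [5.5, 9.5]); Subtracting the remaining from the first: starting from the 21.5×15.5 cube, the 8×10.5 cube at (14.5, 3) partially overlaps it — only the 73.50 mm² overlap (of its 84.00 mm²) is removed, clipping the outline; the 12.5×23 cube at (5, -0.5) partially overlaps it — only the 162.25 mm² overlap (of its 287.50 mm²) is removed, clipping the outline — 3 connected regions; the cube at (11.5, 13) is absent (z outside [8.5, 22]); After the difference (first − rest): none of the subtracted shapes is present at this height, so that combined region is unchanged — 3 connected regions. Overall, the cross-section has 3 separate islands. The nearest boundary edge runs (5.00, 15.50)→(5.00, 0.00); distance from the point to it = 1.10 mm. (Shell/infill is judged within the island containing the point — the largest one.) The point is inside the cross-section and 1.10 mm from the nearest boundary — more than the 0.4 mm shell width (1 × 0.4), so it's in the infill interior.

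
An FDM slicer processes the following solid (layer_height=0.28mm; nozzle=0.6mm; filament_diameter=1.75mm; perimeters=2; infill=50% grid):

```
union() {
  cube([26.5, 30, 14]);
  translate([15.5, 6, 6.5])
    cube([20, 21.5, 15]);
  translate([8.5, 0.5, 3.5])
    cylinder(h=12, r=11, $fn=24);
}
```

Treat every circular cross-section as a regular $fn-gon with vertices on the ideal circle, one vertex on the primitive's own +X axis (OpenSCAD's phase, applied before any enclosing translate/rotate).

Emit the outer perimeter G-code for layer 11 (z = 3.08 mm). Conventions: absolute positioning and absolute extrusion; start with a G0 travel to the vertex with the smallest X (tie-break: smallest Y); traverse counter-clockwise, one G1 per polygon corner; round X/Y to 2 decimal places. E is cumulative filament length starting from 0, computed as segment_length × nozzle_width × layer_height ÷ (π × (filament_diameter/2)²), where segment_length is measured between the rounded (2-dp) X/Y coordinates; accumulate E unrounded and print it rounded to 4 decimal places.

G0 X0.00 Y0.00 Z3.08
G1 X26.50 Y0.00 E1.8509
G1 X26.50 Y30.00 E3.9463
G1 X0.00 Y30.00 E5.7972
G1 X0.00 Y0.00 E7.8926

At z = 3.08 mm: the cube (footprint 26.5×30) is included at this height; the cube at (15.5, 6) does not reach this height (z outside [6.5, 21.5]); the cylinder at (8.5, 0.5) is absent (z outside [3.5, 15.5]); Combining (union): only the 26.5×30 cube is present, so the union is just that shape — 1 connected region. The outline is a single polygon with 4 vertices. Extrusion per mm of travel: 0.6 × 0.28 / (π × 0.875²) = 0.069846. Accumulating E over each segment gives final E = 7.8926.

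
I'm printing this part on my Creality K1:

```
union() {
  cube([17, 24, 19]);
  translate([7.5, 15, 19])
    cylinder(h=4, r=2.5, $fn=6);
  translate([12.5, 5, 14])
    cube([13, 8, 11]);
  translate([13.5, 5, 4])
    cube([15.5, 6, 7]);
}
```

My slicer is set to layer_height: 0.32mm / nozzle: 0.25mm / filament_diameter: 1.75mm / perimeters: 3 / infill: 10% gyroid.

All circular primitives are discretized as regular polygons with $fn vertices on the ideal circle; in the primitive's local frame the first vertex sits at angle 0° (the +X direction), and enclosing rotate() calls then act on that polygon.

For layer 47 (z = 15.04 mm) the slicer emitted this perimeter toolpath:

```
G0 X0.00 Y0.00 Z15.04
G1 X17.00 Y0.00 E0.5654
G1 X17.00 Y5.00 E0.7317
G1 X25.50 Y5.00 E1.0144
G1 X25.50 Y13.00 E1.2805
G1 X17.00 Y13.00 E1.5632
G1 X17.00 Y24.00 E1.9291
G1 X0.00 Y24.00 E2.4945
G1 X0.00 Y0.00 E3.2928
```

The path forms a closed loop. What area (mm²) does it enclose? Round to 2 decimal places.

Apply the shoelace formula to the sequence of (X, Y) vertices; enclosed area = 476.00 mm².

476.00 mm²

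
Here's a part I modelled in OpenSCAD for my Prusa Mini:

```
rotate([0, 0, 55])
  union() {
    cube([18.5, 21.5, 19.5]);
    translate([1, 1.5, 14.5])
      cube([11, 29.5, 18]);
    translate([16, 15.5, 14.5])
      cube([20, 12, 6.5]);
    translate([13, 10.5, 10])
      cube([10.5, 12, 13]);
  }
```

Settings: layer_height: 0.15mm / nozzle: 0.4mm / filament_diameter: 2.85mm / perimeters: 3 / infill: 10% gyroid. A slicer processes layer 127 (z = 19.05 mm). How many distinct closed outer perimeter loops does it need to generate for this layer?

1

At z = 19.05 mm: the cube (footprint 18.5×21.5) is included at this height; the cube at (1, 1.5) is present — its section is the full 11×29.5 rectangle; the 20×12 cube at (16, 15.5) contributes its full rectangle; the cube at (13, 10.5) (footprint 10.5×12) is included at this height; Merging all regions: the regions partially overlap (shared area 333.00 mm²), so overlapping operands fuse into one piece — 1 connected region; (whole slice rotated 55° about Z — lengths, areas and connectivity unchanged). The result has 1 disconnected region.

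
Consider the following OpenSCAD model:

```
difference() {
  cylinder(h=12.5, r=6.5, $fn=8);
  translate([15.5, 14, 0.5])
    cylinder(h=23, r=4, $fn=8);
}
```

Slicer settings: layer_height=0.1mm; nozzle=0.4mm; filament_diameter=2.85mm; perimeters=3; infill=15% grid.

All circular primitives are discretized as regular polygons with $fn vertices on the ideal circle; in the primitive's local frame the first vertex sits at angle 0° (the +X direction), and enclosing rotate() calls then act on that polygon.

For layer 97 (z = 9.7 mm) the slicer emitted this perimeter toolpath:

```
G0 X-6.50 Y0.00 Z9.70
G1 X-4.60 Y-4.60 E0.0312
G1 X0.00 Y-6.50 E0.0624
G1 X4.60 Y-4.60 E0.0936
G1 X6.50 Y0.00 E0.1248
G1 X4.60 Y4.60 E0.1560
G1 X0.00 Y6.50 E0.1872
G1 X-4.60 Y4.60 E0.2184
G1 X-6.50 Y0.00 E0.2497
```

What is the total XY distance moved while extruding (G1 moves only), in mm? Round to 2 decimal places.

39.82 mm

Sum the Euclidean lengths of each G1 segment: total = 39.82 mm.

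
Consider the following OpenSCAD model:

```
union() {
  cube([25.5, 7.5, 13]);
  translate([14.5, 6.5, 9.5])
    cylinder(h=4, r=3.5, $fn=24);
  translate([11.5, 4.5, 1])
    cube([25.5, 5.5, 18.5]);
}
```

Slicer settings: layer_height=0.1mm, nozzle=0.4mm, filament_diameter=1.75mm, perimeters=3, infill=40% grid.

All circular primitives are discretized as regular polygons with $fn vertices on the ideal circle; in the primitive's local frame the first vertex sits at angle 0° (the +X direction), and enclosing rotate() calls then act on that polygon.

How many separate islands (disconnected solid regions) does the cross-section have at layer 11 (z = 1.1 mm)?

1

At z = 1.1 mm: the 25.5×7.5 cube contributes its full rectangle; the cylinder at (14.5, 6.5) is not intersected at this z (z outside [9.5, 13.5]); the cube at (11.5, 4.5) is present — its section is the full 25.5×5.5 rectangle; Taking the union: the regions partially overlap (shared area 42.00 mm²), so overlapping operands fuse into one piece — 1 connected region. Overall, the cross-section is a single solid region. Island count = 1.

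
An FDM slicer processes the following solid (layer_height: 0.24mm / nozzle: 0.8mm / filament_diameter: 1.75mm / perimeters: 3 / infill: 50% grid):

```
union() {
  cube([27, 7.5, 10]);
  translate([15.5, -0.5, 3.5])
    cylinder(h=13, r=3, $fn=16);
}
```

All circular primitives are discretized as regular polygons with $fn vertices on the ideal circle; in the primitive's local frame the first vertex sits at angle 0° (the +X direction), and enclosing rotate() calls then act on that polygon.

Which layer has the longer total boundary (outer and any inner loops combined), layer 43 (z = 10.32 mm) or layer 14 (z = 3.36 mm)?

Layer 43 (z = 10.32): the cube does not reach this height (z outside [0, 10]); the r=3 cylinder at (15.5, -0.5) gives a regular 16-gon of circumradius 3 (constant along its height) (perimeter = 2·16·3.000·sin(180°/16) = 18.73 mm); Taking the union: only the r=3 cylinder at (15.5, -0.5) is present, so the union is just that shape — boundary = 18.73 mm. So its perimeter = 18.73 mm. Layer 14 (z = 3.36): the 27×7.5 cube contributes its full rectangle (perimeter 69.00 mm); the cylinder at (15.5, -0.5) is absent (z outside [3.5, 16.5]); Merging all regions: only the 27×7.5 cube is present, so the union is just that shape — boundary = 69.00 mm. So its perimeter = 69.00 mm. Layer 14 is larger (69.00 vs 18.73 mm).

layer 14 (z = 3.36 mm)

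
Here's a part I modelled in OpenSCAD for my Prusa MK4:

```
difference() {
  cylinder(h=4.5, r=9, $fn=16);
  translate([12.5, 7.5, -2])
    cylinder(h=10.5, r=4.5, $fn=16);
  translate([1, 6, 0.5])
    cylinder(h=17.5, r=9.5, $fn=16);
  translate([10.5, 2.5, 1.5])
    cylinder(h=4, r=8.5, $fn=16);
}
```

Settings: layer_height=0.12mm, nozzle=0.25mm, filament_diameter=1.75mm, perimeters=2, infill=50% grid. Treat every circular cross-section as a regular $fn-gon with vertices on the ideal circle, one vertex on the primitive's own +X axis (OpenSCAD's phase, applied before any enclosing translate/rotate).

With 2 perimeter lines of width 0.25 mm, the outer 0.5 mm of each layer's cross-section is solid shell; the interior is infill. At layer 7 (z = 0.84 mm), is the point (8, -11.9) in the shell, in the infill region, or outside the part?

outside

At z = 0.84 mm: the cylinder: section is a regular 16-gon, circumradius r=9; the cylinder at (12.5, 7.5): section is a regular 16-gon, circumradius r=4.5; the cylinder at (1, 6): section is a regular 16-gon, circumradius r=9.5; the cylinder at (10.5, 2.5) is not intersected at this z (z outside [1.5, 5.5]); Taking the first minus the rest: starting from the r=9 cylinder, the r=4.5 cylinder at (12.5, 7.5) misses the remaining region (no effect); the r=9.5 cylinder at (1, 6) partially overlaps it — only the 152.71 mm² overlap (of its 276.30 mm²) is removed, clipping the outline — 1 connected region. Overall, the cross-section is a single solid region. The nearest boundary edge runs (6.36, -6.36)→(3.44, -8.31); distance from the point to it = 5.51 mm. The point is not inside any of the regions above, so it lies outside the cross-section (5.51 mm from the nearest boundary).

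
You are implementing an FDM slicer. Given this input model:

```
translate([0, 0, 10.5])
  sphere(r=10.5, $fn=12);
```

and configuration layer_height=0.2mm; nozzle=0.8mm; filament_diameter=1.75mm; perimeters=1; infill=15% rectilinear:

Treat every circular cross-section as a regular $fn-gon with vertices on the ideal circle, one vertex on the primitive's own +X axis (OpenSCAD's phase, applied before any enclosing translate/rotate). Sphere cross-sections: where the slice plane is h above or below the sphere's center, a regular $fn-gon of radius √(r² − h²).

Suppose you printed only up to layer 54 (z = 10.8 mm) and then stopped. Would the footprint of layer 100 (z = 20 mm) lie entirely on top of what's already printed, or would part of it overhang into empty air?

Compare the two slices. At z = 10.8: the sphere: section is a regular 12-gon, circumradius = √(r²−h²) = √(10.5²−0.3²) = 10.496 (area = (12/2)·10.496²·sin(360°/12) = 330.48 mm²). At z = 20: the sphere: section is a regular 12-gon, circumradius = √(r²−h²) = √(10.5²−9.5²) = 4.472 (area = (12/2)·4.472²·sin(360°/12) = 60.00 mm²). Checking containment: the cross-section at z = 20 is a subset of the cross-section at z = 10.8.

entirely on top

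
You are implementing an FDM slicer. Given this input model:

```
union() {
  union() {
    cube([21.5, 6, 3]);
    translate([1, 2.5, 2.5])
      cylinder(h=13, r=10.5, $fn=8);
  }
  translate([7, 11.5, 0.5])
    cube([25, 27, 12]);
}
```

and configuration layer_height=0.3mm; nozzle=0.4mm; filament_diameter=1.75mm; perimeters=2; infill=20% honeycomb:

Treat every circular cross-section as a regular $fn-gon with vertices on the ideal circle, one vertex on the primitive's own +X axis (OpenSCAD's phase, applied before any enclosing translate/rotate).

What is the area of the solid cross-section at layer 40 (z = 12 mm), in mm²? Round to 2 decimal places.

At z = 12 mm: the cube does not reach this height (z outside [0, 3]); the r=10.5 cylinder at (1, 2.5) gives a regular 8-gon of circumradius 10.5 (constant along its height) (area = (8/2)·10.500²·sin(360°/8) = 311.83 mm²); Merging all regions: only the r=10.5 cylinder at (1, 2.5) is present, so the union is just that shape — area = 311.83 mm²; the cube at (7, 11.5) is present — its section is the full 25×27 rectangle (area 675.00 mm²); Taking the union: the 2 present regions are separate (no shared area or edge), so areas and boundary lengths simply add and each stays a separate island — area = 986.83 mm². Overall, the cross-section has 2 separate islands. Net area = 986.83 mm².

986.83 mm²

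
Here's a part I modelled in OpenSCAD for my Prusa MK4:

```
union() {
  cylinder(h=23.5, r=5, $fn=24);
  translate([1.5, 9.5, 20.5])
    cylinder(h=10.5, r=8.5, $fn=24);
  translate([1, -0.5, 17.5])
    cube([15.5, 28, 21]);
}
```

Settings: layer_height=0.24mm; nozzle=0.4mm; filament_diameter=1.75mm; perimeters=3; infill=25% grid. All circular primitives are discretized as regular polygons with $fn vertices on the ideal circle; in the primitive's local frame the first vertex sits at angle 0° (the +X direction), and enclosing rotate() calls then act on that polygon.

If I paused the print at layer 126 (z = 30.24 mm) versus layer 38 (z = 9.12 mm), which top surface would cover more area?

layer 126 (z = 30.24 mm)

Layer 126 (z = 30.24): the cylinder does not reach this height (z outside [0, 23.5]); the cylinder at (1.5, 9.5): section is a regular 24-gon, circumradius r=8.5 (area = (24/2)·8.500²·sin(360°/24) = 224.40 mm²); the cube at (1, -0.5) (footprint 15.5×28) is included at this height (area 434.00 mm²); Merging all regions: the regions partially overlap — summed areas 658.40 mm² minus the doubly-counted overlap 120.67 mm² gives 537.73 mm² — area = 537.73 mm². So its area = 537.73 mm². Layer 38 (z = 9.12): the cylinder: section is a regular 24-gon, circumradius r=5 (area = (24/2)·5.000²·sin(360°/24) = 77.65 mm²); the cylinder at (1.5, 9.5) is absent (z outside [20.5, 31]); the cube at (1, -0.5) is not intersected at this z (z outside [17.5, 38.5]); Merging all regions: only the r=5 cylinder is present, so the union is just that shape — area = 77.65 mm². So its area = 77.65 mm². Layer 126 is larger (537.73 vs 77.65 mm²).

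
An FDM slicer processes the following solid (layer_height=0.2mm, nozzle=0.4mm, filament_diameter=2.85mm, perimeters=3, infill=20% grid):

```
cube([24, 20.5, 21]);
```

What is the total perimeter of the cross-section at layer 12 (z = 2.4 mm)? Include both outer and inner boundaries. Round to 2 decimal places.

89.00 mm

At z = 2.4 mm: the cube (footprint 24×20.5) is included at this height (perimeter 89.00 mm). Overall, the cross-section is a single solid region. Total boundary length (outer) = 89.00 mm.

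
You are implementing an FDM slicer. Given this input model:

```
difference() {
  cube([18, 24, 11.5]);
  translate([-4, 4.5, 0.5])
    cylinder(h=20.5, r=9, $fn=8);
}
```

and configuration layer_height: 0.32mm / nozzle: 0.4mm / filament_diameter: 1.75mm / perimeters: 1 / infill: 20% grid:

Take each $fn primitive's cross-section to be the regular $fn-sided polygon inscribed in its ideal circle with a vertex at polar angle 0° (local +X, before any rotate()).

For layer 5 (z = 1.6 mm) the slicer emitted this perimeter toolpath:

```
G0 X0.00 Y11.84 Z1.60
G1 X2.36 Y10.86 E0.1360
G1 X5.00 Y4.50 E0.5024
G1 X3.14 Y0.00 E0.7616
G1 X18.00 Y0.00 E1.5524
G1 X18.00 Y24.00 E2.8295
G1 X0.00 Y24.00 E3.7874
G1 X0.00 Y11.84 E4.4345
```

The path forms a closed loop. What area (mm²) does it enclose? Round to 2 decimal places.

389.12 mm²

Apply the shoelace formula to the sequence of (X, Y) vertices; enclosed area = 389.12 mm².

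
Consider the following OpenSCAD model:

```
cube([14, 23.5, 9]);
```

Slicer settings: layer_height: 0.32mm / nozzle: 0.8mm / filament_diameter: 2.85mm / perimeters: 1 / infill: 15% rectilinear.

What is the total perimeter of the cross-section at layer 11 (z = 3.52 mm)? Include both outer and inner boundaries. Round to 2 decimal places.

At z = 3.52 mm: the cube (footprint 14×23.5) is included at this height (perimeter 75.00 mm). Overall, the cross-section is a single solid region. Total boundary length (outer) = 75.00 mm.

75.00 mm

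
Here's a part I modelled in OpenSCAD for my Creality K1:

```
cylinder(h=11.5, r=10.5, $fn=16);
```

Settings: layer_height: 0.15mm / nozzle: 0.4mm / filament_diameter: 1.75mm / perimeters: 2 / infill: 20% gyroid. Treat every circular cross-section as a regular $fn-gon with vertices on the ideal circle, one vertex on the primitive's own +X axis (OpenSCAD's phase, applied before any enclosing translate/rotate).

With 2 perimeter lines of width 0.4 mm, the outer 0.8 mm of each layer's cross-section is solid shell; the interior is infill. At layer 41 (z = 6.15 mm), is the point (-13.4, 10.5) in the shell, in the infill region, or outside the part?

At z = 6.15 mm: the cylinder: section is a regular 16-gon, circumradius r=10.5. Overall, the cross-section is a single solid region. The nearest boundary edge runs (-7.42, 7.42)→(-9.70, 4.02); distance from the point to it = 6.68 mm. The point is not inside any of the regions above, so it lies outside the cross-section (6.68 mm from the nearest boundary).

outside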